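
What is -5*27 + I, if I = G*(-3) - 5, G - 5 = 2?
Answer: -161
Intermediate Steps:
G = 7 (G = 5 + 2 = 7)
I = -26 (I = 7*(-3) - 5 = -21 - 5 = -26)
-5*27 + I = -5*27 - 26 = -135 - 26 = -161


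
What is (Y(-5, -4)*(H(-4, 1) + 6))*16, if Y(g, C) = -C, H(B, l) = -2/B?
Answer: 416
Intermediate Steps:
(Y(-5, -4)*(H(-4, 1) + 6))*16 = ((-1*(-4))*(-2/(-4) + 6))*16 = (4*(-2*(-1/4) + 6))*16 = (4*(1/2 + 6))*16 = (4*(13/2))*16 = 26*16 = 416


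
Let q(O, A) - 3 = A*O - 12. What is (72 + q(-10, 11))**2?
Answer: 2209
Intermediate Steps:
q(O, A) = -9 + A*O (q(O, A) = 3 + (A*O - 12) = 3 + (-12 + A*O) = -9 + A*O)
(72 + q(-10, 11))**2 = (72 + (-9 + 11*(-10)))**2 = (72 + (-9 - 110))**2 = (72 - 119)**2 = (-47)**2 = 2209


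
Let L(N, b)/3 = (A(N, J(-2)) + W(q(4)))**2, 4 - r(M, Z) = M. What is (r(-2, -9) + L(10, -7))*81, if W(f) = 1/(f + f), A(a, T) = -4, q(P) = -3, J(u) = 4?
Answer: 18819/4 ≈ 4704.8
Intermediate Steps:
r(M, Z) = 4 - M
W(f) = 1/(2*f)
L(N, b) = 625/12 (L(N, b) = 3*(-4 + (1/2)/(-3))**2 = 3*(-4 + (1/2)*(-1/3))**2 = 3*(-4 - 1/6)**2 = 3*(-25/6)**2 = 3*(625/36) = 625/12)
(r(-2, -9) + L(10, -7))*81 = ((4 - 1*(-2)) + 625/12)*81 = ((4 + 2) + 625/12)*81 = (6 + 625/12)*81 = (697/12)*81 = 18819/4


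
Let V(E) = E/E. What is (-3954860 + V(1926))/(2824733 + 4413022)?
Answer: -3954859/7237755 ≈ -0.54642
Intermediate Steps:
V(E) = 1
(-3954860 + V(1926))/(2824733 + 4413022) = (-3954860 + 1)/(2824733 + 4413022) = -3954859/7237755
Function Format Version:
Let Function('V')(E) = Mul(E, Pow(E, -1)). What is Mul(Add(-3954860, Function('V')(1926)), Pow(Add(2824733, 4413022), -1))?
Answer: Rational(-3954859, 7237755) ≈ -0.54642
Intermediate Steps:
Function('V')(E) = 1
Mul(Add(-3954860, Function('V')(1926)), Pow(Add(2824733, 4413022), -1)) = Mul(Add(-3954860, 1), Pow(Add(2824733, 4413022), -1)) = Mul(-3954859, Pow(7237755, -1)) = Mul(-3954859, Rational(1, 7237755)) = Rational(-3954859, 7237755)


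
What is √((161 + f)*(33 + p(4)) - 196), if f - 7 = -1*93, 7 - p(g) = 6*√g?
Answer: 4*√119 ≈ 43.635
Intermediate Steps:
p(g) = 7 - 6*√g
f = -86 (f = 7 - 1*93 = 7 - 93 = -86)
√((161 + f)*(33 + p(4)) - 196) = √((161 - 86)*(33 + (7 - 6*√4)) - 196) = √(75*(33 + (7 - 6*2)) - 196) = √(75*(33 + (7 - 12)) - 196) = √(75*(33 - 5) - 196) = √(75*28 - 196) = √(2100 - 196) = √1904 = 4*√119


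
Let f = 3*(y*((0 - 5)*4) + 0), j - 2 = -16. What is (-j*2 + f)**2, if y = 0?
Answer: 784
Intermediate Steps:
j = -14 (j = 2 - 16 = -14)
f = 0 (f = 3*(0*((0 - 5)*4) + 0) = 3*(0*(-5*4) + 0) = 3*(0*(-20) + 0) = 3*(0 + 0) = 3*0 = 0)
(-j*2 + f)**2 = (-(-14)*2 + 0)**2 = (-1*(-28) + 0)**2 = (28 + 0)**2 = 28**2 = 784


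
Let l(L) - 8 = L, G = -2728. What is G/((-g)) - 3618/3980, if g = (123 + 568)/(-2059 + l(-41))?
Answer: -11358132259/1375090 ≈ -8259.9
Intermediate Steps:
l(L) = 8 + L
g = -691/2092 (g = (123 + 568)/(-2059 + (8 - 41)) = 691/(-2059 - 33) = 691/(-2092) = 691*(-1/2092) = -691/2092 ≈ -0.33031)
G/((-g)) - 3618/3980 = -2728/((-1*(-691/2092))) - 3618/3980 = -2728/691/2092 - 3618*1/3980 = -2728*2092/691 - 1809/1990 = -5706976/691 - 1809/1990 = -11358132259/1375090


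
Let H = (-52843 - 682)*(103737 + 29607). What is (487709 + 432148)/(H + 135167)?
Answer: -919857/7137102433 ≈ -0.00012888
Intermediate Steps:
H = -7137237600 (H = -53525*133344 = -7137237600)
(487709 + 432148)/(H + 135167) = (487709 + 432148)/(-7137237600 + 135167) = 919857/(-7137102433) = 919857*(-1/7137102433) = -919857/7137102433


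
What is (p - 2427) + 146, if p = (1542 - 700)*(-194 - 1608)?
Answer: -1519565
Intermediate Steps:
p = -1517284 (p = 842*(-1802) = -1517284)
(p - 2427) + 146 = (-1517284 - 2427) + 146 = -1519711 + 146 = -1519565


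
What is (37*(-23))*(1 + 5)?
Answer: -5106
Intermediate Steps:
(37*(-23))*(1 + 5) = -851*6 = -5106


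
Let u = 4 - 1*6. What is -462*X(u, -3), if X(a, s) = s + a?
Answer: 2310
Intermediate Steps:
u = -2 (u = 4 - 6 = -2)
X(a, s) = a + s
-462*X(u, -3) = -462*(-2 - 3) = -462*(-5) = 2310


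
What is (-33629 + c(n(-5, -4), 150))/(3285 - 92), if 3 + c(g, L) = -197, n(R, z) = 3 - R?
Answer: -33829/3193 ≈ -10.595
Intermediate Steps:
c(g, L) = -200 (c(g, L) = -3 - 197 = -200)
(-33629 + c(n(-5, -4), 150))/(3285 - 92) = (-33629 - 200)/(3285 - 92) = -33829/3193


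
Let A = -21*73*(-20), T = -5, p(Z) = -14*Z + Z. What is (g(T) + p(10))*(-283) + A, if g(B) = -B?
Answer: 66035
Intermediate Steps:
p(Z) = -13*Z
A = 30660 (A = -1533*(-20) = 30660)
(g(T) + p(10))*(-283) + A = (-1*(-5) - 13*10)*(-283) + 30660 = (5 - 130)*(-283) + 30660 = -125*(-283) + 30660 = 35375 + 30660 = 66035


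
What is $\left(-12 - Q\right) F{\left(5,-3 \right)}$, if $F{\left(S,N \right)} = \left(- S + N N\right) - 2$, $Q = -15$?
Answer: $6$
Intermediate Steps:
$F{\left(S,N \right)} = -2 + N^{2} - S$ ($F{\left(S,N \right)} = \left(- S + N^{2}\right) - 2 = \left(N^{2} - S\right) - 2 = -2 + N^{2} - S$)
$\left(-12 - Q\right) F{\left(5,-3 \right)} = \left(-12 - -15\right) \left(-2 + \left(-3\right)^{2} - 5\right) = \left(-12 + 15\right) \left(-2 + 9 - 5\right) = 3 \cdot 2 = 6$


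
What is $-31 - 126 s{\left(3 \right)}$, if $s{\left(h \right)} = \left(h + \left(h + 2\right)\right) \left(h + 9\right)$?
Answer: $-12127$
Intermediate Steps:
$s{\left(h \right)} = \left(2 + 2 h\right) \left(9 + h\right)$ ($s{\left(h \right)} = \left(h + \left(2 + h\right)\right) \left(9 + h\right) = \left(2 + 2 h\right) \left(9 + h\right)$)
$-31 - 126 s{\left(3 \right)} = -31 - 126 \left(18 + 2 \cdot 3^{2} + 20 \cdot 3\right) = -31 - 126 \left(18 + 2 \cdot 9 + 60\right) = -31 - 126 \left(18 + 18 + 60\right) = -31 - 12096 = -12127$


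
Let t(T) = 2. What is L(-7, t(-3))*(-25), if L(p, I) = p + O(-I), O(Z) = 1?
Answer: 150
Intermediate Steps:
L(p, I) = 1 + p (L(p, I) = p + 1 = 1 + p)
L(-7, t(-3))*(-25) = (1 - 7)*(-25) = -6*(-25) = 150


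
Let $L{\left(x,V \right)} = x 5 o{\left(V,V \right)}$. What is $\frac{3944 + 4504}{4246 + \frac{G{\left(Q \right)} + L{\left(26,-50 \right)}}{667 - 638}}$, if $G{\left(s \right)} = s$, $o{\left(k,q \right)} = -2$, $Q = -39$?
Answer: $\frac{81664}{40945} \approx 1.9945$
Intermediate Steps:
$L{\left(x,V \right)} = - 10 x$ ($L{\left(x,V \right)} = x 5 \left(-2\right) = 5 x \left(-2\right) = - 10 x$)
$\frac{3944 + 4504}{4246 + \frac{G{\left(Q \right)} + L{\left(26,-50 \right)}}{667 - 638}} = \frac{3944 + 4504}{4246 + \frac{-39 - 260}{667 - 638}} = \frac{8448}{4246 + \frac{-39 - 260}{29}} = \frac{8448}{4246 - \frac{299}{29}} = \frac{8448}{\frac{122835}{29}} = 8448 \cdot \frac{29}{122835} = \frac{81664}{40945}$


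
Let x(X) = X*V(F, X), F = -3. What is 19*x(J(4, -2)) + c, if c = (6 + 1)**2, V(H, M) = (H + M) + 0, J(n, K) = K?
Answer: 239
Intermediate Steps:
V(H, M) = H + M
x(X) = X*(-3 + X)
c = 49 (c = 7**2 = 49)
19*x(J(4, -2)) + c = 19*(-2*(-3 - 2)) + 49 = 19*(-2*(-5)) + 49 = 19*10 + 49 = 190 + 49 = 239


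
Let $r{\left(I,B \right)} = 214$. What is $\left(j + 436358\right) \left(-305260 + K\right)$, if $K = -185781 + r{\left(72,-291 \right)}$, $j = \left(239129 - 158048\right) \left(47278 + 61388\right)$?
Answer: $-4324767158379408$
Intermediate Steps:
$j = 8810747946$ ($j = 81081 \cdot 108666 = 8810747946$)
$K = -185567$ ($K = -185781 + 214 = -185567$)
$\left(j + 436358\right) \left(-305260 + K\right) = \left(8810747946 + 436358\right) \left(-305260 - 185567\right) = 8811184304 \left(-490827\right) = -4324767158379408$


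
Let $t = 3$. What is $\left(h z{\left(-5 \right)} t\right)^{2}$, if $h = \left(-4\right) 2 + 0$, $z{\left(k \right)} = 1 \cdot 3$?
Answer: $5184$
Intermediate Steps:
$z{\left(k \right)} = 3$
$h = -8$ ($h = -8 + 0 = -8$)
$\left(h z{\left(-5 \right)} t\right)^{2} = \left(\left(-8\right) 3 \cdot 3\right)^{2} = \left(\left(-24\right) 3\right)^{2} = \left(-72\right)^{2} = 5184$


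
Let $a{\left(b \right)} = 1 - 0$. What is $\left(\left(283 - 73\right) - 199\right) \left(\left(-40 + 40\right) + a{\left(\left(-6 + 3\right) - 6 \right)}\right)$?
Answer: $11$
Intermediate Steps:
$a{\left(b \right)} = 1$ ($a{\left(b \right)} = 1 + 0 = 1$)
$\left(\left(283 - 73\right) - 199\right) \left(\left(-40 + 40\right) + a{\left(\left(-6 + 3\right) - 6 \right)}\right) = \left(\left(283 - 73\right) - 199\right) \left(\left(-40 + 40\right) + 1\right) = \left(210 - 199\right) \left(0 + 1\right) = 11 \cdot 1 = 11$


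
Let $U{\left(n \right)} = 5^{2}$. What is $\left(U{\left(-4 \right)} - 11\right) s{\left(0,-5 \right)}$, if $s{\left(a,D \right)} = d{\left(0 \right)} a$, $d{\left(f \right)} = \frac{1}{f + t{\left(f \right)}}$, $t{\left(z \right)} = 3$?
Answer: $0$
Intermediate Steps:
$d{\left(f \right)} = \frac{1}{3 + f}$ ($d{\left(f \right)} = \frac{1}{f + 3} = \frac{1}{3 + f}$)
$U{\left(n \right)} = 25$
$s{\left(a,D \right)} = \frac{a}{3}$ ($s{\left(a,D \right)} = \frac{a}{3 + 0} = \frac{a}{3}$)
$\left(U{\left(-4 \right)} - 11\right) s{\left(0,-5 \right)} = \left(25 - 11\right) \frac{1}{3} \cdot 0 = 14 \cdot 0 = 0$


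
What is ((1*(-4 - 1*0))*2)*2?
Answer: -16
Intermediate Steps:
((1*(-4 - 1*0))*2)*2 = ((1*(-4 + 0))*2)*2 = ((1*(-4))*2)*2 = -4*2*2 = -8*2 = -16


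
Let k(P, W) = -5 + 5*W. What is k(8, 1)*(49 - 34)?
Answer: 0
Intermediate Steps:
k(8, 1)*(49 - 34) = (-5 + 5*1)*(49 - 34) = (-5 + 5)*15 = 0*15 = 0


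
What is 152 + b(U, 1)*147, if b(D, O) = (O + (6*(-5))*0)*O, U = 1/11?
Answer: 299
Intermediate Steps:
U = 1/11 ≈ 0.090909
b(D, O) = O² (b(D, O) = (O - 30*0)*O = (O + 0)*O = O*O = O²)
152 + b(U, 1)*147 = 152 + 1²*147 = 152 + 1*147 = 152 + 147 = 299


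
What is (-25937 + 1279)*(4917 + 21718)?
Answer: -656765830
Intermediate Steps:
(-25937 + 1279)*(4917 + 21718) = -24658*26635 = -656765830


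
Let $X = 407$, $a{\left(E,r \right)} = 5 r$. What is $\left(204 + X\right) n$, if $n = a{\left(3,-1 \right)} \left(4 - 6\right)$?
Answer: $6110$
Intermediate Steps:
$n = 10$ ($n = 5 \left(-1\right) \left(4 - 6\right) = \left(-5\right) \left(-2\right) = 10$)
$\left(204 + X\right) n = \left(204 + 407\right) 10 = 611 \cdot 10 = 6110$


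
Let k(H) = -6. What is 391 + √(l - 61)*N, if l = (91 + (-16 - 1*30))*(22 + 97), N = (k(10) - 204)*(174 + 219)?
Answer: 391 - 82530*√5294 ≈ -6.0045e+6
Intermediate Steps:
N = -82530 (N = (-6 - 204)*(174 + 219) = -210*393 = -82530)
l = 5355 (l = (91 + (-16 - 30))*119 = (91 - 46)*119 = 45*119 = 5355)
391 + √(l - 61)*N = 391 + √(5355 - 61)*(-82530) = 391 + √5294*(-82530) = 391 - 82530*√5294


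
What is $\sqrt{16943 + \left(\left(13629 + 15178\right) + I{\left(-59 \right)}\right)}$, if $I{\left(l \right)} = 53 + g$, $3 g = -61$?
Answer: $\frac{2 \sqrt{103011}}{3} \approx 213.97$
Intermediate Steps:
$g = - \frac{61}{3}$ ($g = \frac{1}{3} \left(-61\right) = - \frac{61}{3} \approx -20.333$)
$I{\left(l \right)} = \frac{98}{3}$ ($I{\left(l \right)} = 53 - \frac{61}{3} = \frac{98}{3}$)
$\sqrt{16943 + \left(\left(13629 + 15178\right) + I{\left(-59 \right)}\right)} = \sqrt{16943 + \left(\left(13629 + 15178\right) + \frac{98}{3}\right)} = \sqrt{16943 + \left(28807 + \frac{98}{3}\right)} = \sqrt{16943 + \frac{86519}{3}} = \sqrt{\frac{137348}{3}} = \frac{2 \sqrt{103011}}{3}$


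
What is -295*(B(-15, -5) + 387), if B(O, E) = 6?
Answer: -115935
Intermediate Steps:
-295*(B(-15, -5) + 387) = -295*(6 + 387) = -295*393 = -115935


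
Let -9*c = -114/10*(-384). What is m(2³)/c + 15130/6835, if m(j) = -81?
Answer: 7912867/3324544 ≈ 2.3801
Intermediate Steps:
c = -2432/5 (c = -(-114/10)*(-384)/9 = -(-114*⅒)*(-384)/9 = -(-19)*(-384)/15 = -⅑*21888/5 = -2432/5 ≈ -486.40)
m(2³)/c + 15130/6835 = -81/(-2432/5) + 15130/6835 = -81*(-5/2432) + 15130*(1/6835) = 405/2432 + 3026/1367 = 7912867/3324544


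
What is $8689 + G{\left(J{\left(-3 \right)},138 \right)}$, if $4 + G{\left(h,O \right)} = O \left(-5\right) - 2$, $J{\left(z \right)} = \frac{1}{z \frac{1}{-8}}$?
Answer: $7993$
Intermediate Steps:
$J{\left(z \right)} = - \frac{8}{z}$ ($J{\left(z \right)} = \frac{1}{z \left(- \frac{1}{8}\right)} = \frac{1}{\left(- \frac{1}{8}\right) z} = - \frac{8}{z}$)
$G{\left(h,O \right)} = -6 - 5 O$ ($G{\left(h,O \right)} = -4 + \left(O \left(-5\right) - 2\right) = -4 - \left(2 + 5 O\right) = -6 - 5 O$)
$8689 + G{\left(J{\left(-3 \right)},138 \right)} = 8689 - 696 = 7993$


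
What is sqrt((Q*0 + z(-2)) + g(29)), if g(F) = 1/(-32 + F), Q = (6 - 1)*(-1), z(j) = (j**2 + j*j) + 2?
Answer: sqrt(87)/3 ≈ 3.1091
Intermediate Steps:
z(j) = 2 + 2*j**2 (z(j) = (j**2 + j**2) + 2 = 2*j**2 + 2 = 2 + 2*j**2)
Q = -5 (Q = 5*(-1) = -5)
sqrt((Q*0 + z(-2)) + g(29)) = sqrt((-5*0 + (2 + 2*(-2)**2)) + 1/(-32 + 29)) = sqrt((0 + (2 + 2*4)) + 1/(-3)) = sqrt((0 + (2 + 8)) - 1/3) = sqrt((0 + 10) - 1/3) = sqrt(10 - 1/3) = sqrt(29/3) = sqrt(87)/3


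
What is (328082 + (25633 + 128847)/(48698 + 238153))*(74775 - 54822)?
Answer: 625930959146562/95617 ≈ 6.5462e+9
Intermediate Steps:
(328082 + (25633 + 128847)/(48698 + 238153))*(74775 - 54822) = (328082 + 154480/286851)*19953 = (94110804262/286851)*19953 = 625930959146562/95617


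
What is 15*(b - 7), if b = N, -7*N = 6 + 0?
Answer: -825/7 ≈ -117.86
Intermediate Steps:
N = -6/7 (N = -(6 + 0)/7 = -⅐*6 = -6/7 ≈ -0.85714)
b = -6/7 ≈ -0.85714
15*(b - 7) = 15*(-6/7 - 7) = 15*(-55/7) = -825/7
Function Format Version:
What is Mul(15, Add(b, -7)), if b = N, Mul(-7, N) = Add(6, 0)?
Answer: Rational(-825, 7) ≈ -117.86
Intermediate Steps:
N = Rational(-6, 7) (N = Mul(Rational(-1, 7), Add(6, 0)) = Mul(Rational(-1, 7), 6) = Rational(-6, 7) ≈ -0.85714)
b = Rational(-6, 7) ≈ -0.85714
Mul(15, Add(b, -7)) = Mul(15, Add(Rational(-6, 7), -7)) = Mul(15, Rational(-55, 7)) = Rational(-825, 7)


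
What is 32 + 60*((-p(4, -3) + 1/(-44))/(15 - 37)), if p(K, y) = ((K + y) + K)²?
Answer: 24259/242 ≈ 100.24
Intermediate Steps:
p(K, y) = (y + 2*K)²
32 + 60*((-p(4, -3) + 1/(-44))/(15 - 37)) = 32 + 60*((-(-3 + 2*4)² + 1/(-44))/(15 - 37)) = 32 + 60*((-(-3 + 8)² - 1/44)/(-22)) = 32 + 60*((-1*5² - 1/44)*(-1/22)) = 32 + 60*((-1*25 - 1/44)*(-1/22)) = 32 + 60*((-25 - 1/44)*(-1/22)) = 32 + 60*(-1101/44*(-1/22)) = 32 + 60*(1101/968) = 32 + 16515/242 = 24259/242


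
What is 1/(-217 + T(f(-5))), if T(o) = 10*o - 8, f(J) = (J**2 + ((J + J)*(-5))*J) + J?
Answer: -1/2525 ≈ -0.00039604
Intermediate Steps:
f(J) = J - 9*J**2 (f(J) = (J**2 + ((2*J)*(-5))*J) + J = (J**2 + (-10*J)*J) + J = (J**2 - 10*J**2) + J = -9*J**2 + J = J - 9*J**2)
T(o) = -8 + 10*o
1/(-217 + T(f(-5))) = 1/(-217 + (-8 + 10*(-5*(1 - 9*(-5))))) = 1/(-217 + (-8 + 10*(-5*(1 + 45)))) = 1/(-217 + (-8 + 10*(-5*46))) = 1/(-217 + (-8 + 10*(-230))) = 1/(-217 + (-8 - 2300)) = 1/(-217 - 2308) = 1/(-2525) = -1/2525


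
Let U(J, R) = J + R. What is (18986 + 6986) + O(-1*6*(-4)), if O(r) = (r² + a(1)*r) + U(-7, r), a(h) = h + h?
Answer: 26613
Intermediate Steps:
a(h) = 2*h
O(r) = -7 + r² + 3*r (O(r) = (r² + (2*1)*r) + (-7 + r) = (r² + 2*r) + (-7 + r) = -7 + r² + 3*r)
(18986 + 6986) + O(-1*6*(-4)) = (18986 + 6986) + (-7 + (-1*6*(-4))² + 3*(-1*6*(-4))) = 25972 + (-7 + (-6*(-4))² + 3*(-6*(-4))) = 25972 + (-7 + 24² + 3*24) = 25972 + (-7 + 576 + 72) = 25972 + 641 = 26613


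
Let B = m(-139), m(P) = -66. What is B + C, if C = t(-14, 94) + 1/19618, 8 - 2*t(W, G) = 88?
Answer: -2079507/19618 ≈ -106.00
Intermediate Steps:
B = -66
t(W, G) = -40 (t(W, G) = 4 - ½*88 = 4 - 44 = -40)
C = -784719/19618 (C = -40 + 1/19618 = -784719/19618 ≈ -40.000)
B + C = -66 - 784719/19618 = -2079507/19618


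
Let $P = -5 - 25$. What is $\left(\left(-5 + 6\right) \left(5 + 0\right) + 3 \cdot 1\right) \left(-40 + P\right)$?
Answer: $-560$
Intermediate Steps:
$P = -30$ ($P = -5 - 25 = -30$)
$\left(\left(-5 + 6\right) \left(5 + 0\right) + 3 \cdot 1\right) \left(-40 + P\right) = \left(\left(-5 + 6\right) \left(5 + 0\right) + 3 \cdot 1\right) \left(-40 - 30\right) = \left(1 \cdot 5 + 3\right) \left(-70\right) = \left(5 + 3\right) \left(-70\right) = 8 \left(-70\right) = -560$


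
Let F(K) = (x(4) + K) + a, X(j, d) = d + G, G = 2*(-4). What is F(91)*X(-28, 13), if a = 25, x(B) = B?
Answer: 600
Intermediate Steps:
G = -8
X(j, d) = -8 + d (X(j, d) = d - 8 = -8 + d)
F(K) = 29 + K (F(K) = (4 + K) + 25 = 29 + K)
F(91)*X(-28, 13) = (29 + 91)*(-8 + 13) = 120*5 = 600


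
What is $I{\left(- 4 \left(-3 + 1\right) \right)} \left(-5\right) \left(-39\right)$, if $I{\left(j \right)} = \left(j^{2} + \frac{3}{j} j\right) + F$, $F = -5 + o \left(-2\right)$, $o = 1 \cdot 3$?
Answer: $10920$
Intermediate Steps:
$o = 3$
$F = -11$ ($F = -5 + 3 \left(-2\right) = -5 - 6 = -11$)
$I{\left(j \right)} = -8 + j^{2}$ ($I{\left(j \right)} = \left(j^{2} + \frac{3}{j} j\right) - 11 = \left(j^{2} + 3\right) - 11 = \left(3 + j^{2}\right) - 11 = -8 + j^{2}$)
$I{\left(- 4 \left(-3 + 1\right) \right)} \left(-5\right) \left(-39\right) = \left(-8 + \left(- 4 \left(-3 + 1\right)\right)^{2}\right) \left(-5\right) \left(-39\right) = \left(-8 + \left(\left(-4\right) \left(-2\right)\right)^{2}\right) \left(-5\right) \left(-39\right) = \left(-8 + 8^{2}\right) \left(-5\right) \left(-39\right) = \left(-8 + 64\right) \left(-5\right) \left(-39\right) = 56 \left(-5\right) \left(-39\right) = \left(-280\right) \left(-39\right) = 10920$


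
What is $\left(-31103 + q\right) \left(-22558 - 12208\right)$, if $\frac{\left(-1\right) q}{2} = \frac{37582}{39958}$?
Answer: $\frac{21605136670954}{19979} \approx 1.0814 \cdot 10^{9}$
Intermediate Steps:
$q = - \frac{37582}{19979}$ ($q = - 2 \cdot \frac{37582}{39958} = - 2 \cdot 37582 \cdot \frac{1}{39958} = \left(-2\right) \frac{18791}{19979} = - \frac{37582}{19979} \approx -1.8811$)
$\left(-31103 + q\right) \left(-22558 - 12208\right) = \left(-31103 - \frac{37582}{19979}\right) \left(-22558 - 12208\right) = \left(- \frac{621444419}{19979}\right) \left(-34766\right) = \frac{21605136670954}{19979}$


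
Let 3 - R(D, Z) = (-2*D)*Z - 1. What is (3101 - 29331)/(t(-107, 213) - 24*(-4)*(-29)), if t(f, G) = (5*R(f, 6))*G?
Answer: 13115/682992 ≈ 0.019202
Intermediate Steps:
R(D, Z) = 4 + 2*D*Z (R(D, Z) = 3 - ((-2*D)*Z - 1) = 3 - (-2*D*Z - 1) = 3 - (-1 - 2*D*Z) = 3 + (1 + 2*D*Z) = 4 + 2*D*Z)
t(f, G) = G*(20 + 60*f) (t(f, G) = (5*(4 + 2*f*6))*G = (5*(4 + 12*f))*G = (20 + 60*f)*G = G*(20 + 60*f))
(3101 - 29331)/(t(-107, 213) - 24*(-4)*(-29)) = (3101 - 29331)/(20*213*(1 + 3*(-107)) - 24*(-4)*(-29)) = -26230/(20*213*(1 - 321) + 96*(-29)) = -26230/(20*213*(-320) - 2784) = -26230/(-1363200 - 2784) = -26230/(-1365984) = -26230*(-1/1365984) = 13115/682992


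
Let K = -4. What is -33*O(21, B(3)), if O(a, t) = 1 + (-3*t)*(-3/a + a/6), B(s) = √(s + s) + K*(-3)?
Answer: 27687/7 + 4653*√6/14 ≈ 4769.4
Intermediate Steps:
B(s) = 12 + √2*√s (B(s) = √(s + s) - 4*(-3) = √(2*s) + 12 = √2*√s + 12 = 12 + √2*√s)
O(a, t) = 1 - 3*t*(-3/a + a/6) (O(a, t) = 1 + (-3*t)*(-3/a + a*(⅙)) = 1 + (-3*t)*(-3/a + a/6) = 1 - 3*t*(-3/a + a/6))
-33*O(21, B(3)) = -33*(1 + 9*(12 + √2*√3)/21 - ½*21*(12 + √2*√3)) = -33*(1 + 9*(12 + √6)*(1/21) - ½*21*(12 + √6)) = -33*(1 + (36/7 + 3*√6/7) + (-126 - 21*√6/2)) = -33*(-839/7 - 141*√6/14) = 27687/7 + 4653*√6/14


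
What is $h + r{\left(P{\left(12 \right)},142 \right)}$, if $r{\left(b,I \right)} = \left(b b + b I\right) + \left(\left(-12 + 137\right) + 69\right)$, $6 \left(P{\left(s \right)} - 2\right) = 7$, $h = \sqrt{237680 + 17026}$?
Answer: $\frac{23533}{36} + \sqrt{254706} \approx 1158.4$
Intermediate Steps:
$h = \sqrt{254706} \approx 504.68$
$P{\left(s \right)} = \frac{19}{6}$ ($P{\left(s \right)} = 2 + \frac{1}{6} \cdot 7 = 2 + \frac{7}{6} = \frac{19}{6}$)
$r{\left(b,I \right)} = 194 + b^{2} + I b$ ($r{\left(b,I \right)} = \left(b^{2} + I b\right) + \left(125 + 69\right) = \left(b^{2} + I b\right) + 194 = 194 + b^{2} + I b$)
$h + r{\left(P{\left(12 \right)},142 \right)} = \sqrt{254706} + \left(194 + \left(\frac{19}{6}\right)^{2} + 142 \cdot \frac{19}{6}\right) = \sqrt{254706} + \left(194 + \frac{361}{36} + \frac{1349}{3}\right) = \sqrt{254706} + \frac{23533}{36} = \frac{23533}{36} + \sqrt{254706}$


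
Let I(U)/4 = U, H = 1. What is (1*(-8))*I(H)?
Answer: -32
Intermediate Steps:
I(U) = 4*U
(1*(-8))*I(H) = (1*(-8))*(4*1) = -8*4 = -32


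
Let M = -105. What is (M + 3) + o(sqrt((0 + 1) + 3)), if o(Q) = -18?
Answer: -120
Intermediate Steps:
(M + 3) + o(sqrt((0 + 1) + 3)) = (-105 + 3) - 18 = -102 - 18 = -120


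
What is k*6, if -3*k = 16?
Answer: -32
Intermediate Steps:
k = -16/3 (k = -⅓*16 = -16/3 ≈ -5.3333)
k*6 = -16/3*6 = -32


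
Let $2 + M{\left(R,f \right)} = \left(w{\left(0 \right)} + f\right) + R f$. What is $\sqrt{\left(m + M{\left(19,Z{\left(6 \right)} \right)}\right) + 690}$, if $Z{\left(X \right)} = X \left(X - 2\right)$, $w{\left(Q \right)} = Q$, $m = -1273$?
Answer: $i \sqrt{105} \approx 10.247 i$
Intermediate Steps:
$Z{\left(X \right)} = X \left(-2 + X\right)$
$M{\left(R,f \right)} = -2 + f + R f$ ($M{\left(R,f \right)} = -2 + \left(\left(0 + f\right) + R f\right) = -2 + \left(f + R f\right) = -2 + f + R f$)
$\sqrt{\left(m + M{\left(19,Z{\left(6 \right)} \right)}\right) + 690} = \sqrt{\left(-1273 + \left(-2 + 6 \left(-2 + 6\right) + 19 \cdot 6 \left(-2 + 6\right)\right)\right) + 690} = \sqrt{\left(-1273 + \left(-2 + 6 \cdot 4 + 19 \cdot 6 \cdot 4\right)\right) + 690} = \sqrt{\left(-1273 + \left(-2 + 24 + 19 \cdot 24\right)\right) + 690} = \sqrt{\left(-1273 + \left(-2 + 24 + 456\right)\right) + 690} = \sqrt{\left(-1273 + 478\right) + 690} = \sqrt{-795 + 690} = \sqrt{-105} = i \sqrt{105}$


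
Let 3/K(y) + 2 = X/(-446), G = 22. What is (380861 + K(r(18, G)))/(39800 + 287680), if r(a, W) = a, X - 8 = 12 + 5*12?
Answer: 61699259/53051760 ≈ 1.1630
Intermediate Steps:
X = 80 (X = 8 + (12 + 5*12) = 8 + (12 + 60) = 8 + 72 = 80)
K(y) = -223/162 (K(y) = 3/(-2 + 80/(-446)) = 3/(-2 + 80*(-1/446)) = 3/(-2 - 40/223) = 3/(-486/223) = 3*(-223/486) = -223/162)
(380861 + K(r(18, G)))/(39800 + 287680) = (380861 - 223/162)/(39800 + 287680) = (61699259/162)/327480 = (61699259/162)*(1/327480) = 61699259/53051760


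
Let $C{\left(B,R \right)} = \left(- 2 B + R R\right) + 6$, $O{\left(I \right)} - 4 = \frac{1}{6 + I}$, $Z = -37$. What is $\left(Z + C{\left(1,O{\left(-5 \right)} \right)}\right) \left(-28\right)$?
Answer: $224$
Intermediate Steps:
$O{\left(I \right)} = 4 + \frac{1}{6 + I}$
$C{\left(B,R \right)} = 6 + R^{2} - 2 B$ ($C{\left(B,R \right)} = \left(- 2 B + R^{2}\right) + 6 = \left(R^{2} - 2 B\right) + 6 = 6 + R^{2} - 2 B$)
$\left(Z + C{\left(1,O{\left(-5 \right)} \right)}\right) \left(-28\right) = \left(-37 + \left(6 + \left(\frac{25 + 4 \left(-5\right)}{6 - 5}\right)^{2} - 2\right)\right) \left(-28\right) = \left(-37 + \left(6 + \left(\frac{25 - 20}{1}\right)^{2} - 2\right)\right) \left(-28\right) = \left(-37 + \left(6 + \left(1 \cdot 5\right)^{2} - 2\right)\right) \left(-28\right) = \left(-37 + \left(6 + 5^{2} - 2\right)\right) \left(-28\right) = \left(-37 + \left(6 + 25 - 2\right)\right) \left(-28\right) = \left(-37 + 29\right) \left(-28\right) = \left(-8\right) \left(-28\right) = 224$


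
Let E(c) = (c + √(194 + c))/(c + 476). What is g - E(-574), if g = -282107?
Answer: -1974790/7 + I*√95/49 ≈ -2.8211e+5 + 0.19891*I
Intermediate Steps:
E(c) = (c + √(194 + c))/(476 + c)
g - E(-574) = -282107 - (-574 + √(194 - 574))/(476 - 574) = -282107 - (-574 + √(-380))/(-98) = -282107 - (-1)*(-574 + 2*I*√95)/98 = -282107 - (41/7 - I*√95/49) = -282107 + (-41/7 + I*√95/49) = -1974790/7 + I*√95/49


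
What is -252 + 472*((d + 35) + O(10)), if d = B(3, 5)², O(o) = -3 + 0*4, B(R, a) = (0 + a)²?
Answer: 309852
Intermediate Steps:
B(R, a) = a²
O(o) = -3 (O(o) = -3 + 0 = -3)
d = 625 (d = (5²)² = 25² = 625)
-252 + 472*((d + 35) + O(10)) = -252 + 472*((625 + 35) - 3) = -252 + 472*(660 - 3) = -252 + 472*657 = -252 + 310104 = 309852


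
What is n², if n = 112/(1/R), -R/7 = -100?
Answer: 6146560000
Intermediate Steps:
R = 700 (R = -7*(-100) = 700)
n = 78400 (n = 112/(1/700) = 112*700 = 78400)
n² = 78400² = 6146560000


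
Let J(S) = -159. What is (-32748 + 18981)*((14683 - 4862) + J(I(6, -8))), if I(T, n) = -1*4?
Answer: -133016754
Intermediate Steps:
I(T, n) = -4
(-32748 + 18981)*((14683 - 4862) + J(I(6, -8))) = (-32748 + 18981)*((14683 - 4862) - 159) = -13767*(9821 - 159) = -13767*9662 = -133016754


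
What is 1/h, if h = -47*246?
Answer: -1/11562 ≈ -8.6490e-5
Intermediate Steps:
h = -11562
1/h = 1/(-11562) = -1/11562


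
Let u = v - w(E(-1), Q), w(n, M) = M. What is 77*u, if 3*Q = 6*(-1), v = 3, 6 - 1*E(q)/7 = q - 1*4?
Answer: 385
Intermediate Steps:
E(q) = 70 - 7*q (E(q) = 42 - 7*(q - 1*4) = 42 - 7*(q - 4) = 42 - 7*(-4 + q) = 42 + (28 - 7*q) = 70 - 7*q)
Q = -2 (Q = (6*(-1))/3 = (1/3)*(-6) = -2)
u = 5 (u = 3 - 1*(-2) = 3 + 2 = 5)
77*u = 77*5 = 385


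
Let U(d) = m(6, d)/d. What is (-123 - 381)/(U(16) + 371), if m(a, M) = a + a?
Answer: -2016/1487 ≈ -1.3557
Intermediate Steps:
m(a, M) = 2*a
U(d) = 12/d (U(d) = (2*6)/d = 12/d)
(-123 - 381)/(U(16) + 371) = (-123 - 381)/(12/16 + 371) = -504/(12*(1/16) + 371) = -504/(3/4 + 371) = -504/1487/4 = -504*4/1487 = -2016/1487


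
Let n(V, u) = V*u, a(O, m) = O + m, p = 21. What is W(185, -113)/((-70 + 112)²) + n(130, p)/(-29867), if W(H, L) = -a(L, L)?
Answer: 967111/26342694 ≈ 0.036713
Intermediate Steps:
W(H, L) = -2*L (W(H, L) = -(L + L) = -2*L)
W(185, -113)/((-70 + 112)²) + n(130, p)/(-29867) = (-2*(-113))/((-70 + 112)²) + (130*21)/(-29867) = 226/(42²) + 2730*(-1/29867) = 226/1764 - 2730/29867 = 226*(1/1764) - 2730/29867 = 113/882 - 2730/29867 = 967111/26342694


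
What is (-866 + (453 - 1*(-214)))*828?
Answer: -164772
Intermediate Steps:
(-866 + (453 - 1*(-214)))*828 = (-866 + (453 + 214))*828 = (-866 + 667)*828 = -199*828 = -164772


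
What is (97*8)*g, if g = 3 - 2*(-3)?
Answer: 6984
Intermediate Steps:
g = 9 (g = 3 + 6 = 9)
(97*8)*g = (97*8)*9 = 776*9 = 6984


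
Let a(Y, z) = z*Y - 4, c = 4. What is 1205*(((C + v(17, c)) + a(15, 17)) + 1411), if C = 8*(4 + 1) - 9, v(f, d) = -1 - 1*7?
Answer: 2030425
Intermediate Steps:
v(f, d) = -8 (v(f, d) = -1 - 7 = -8)
C = 31 (C = 8*5 - 9 = 40 - 9 = 31)
a(Y, z) = -4 + Y*z (a(Y, z) = Y*z - 4 = -4 + Y*z)
1205*(((C + v(17, c)) + a(15, 17)) + 1411) = 1205*(((31 - 8) + (-4 + 15*17)) + 1411) = 1205*((23 + (-4 + 255)) + 1411) = 1205*((23 + 251) + 1411) = 1205*(274 + 1411) = 1205*1685 = 2030425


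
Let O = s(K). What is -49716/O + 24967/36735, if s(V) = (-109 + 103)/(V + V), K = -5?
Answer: -3043837133/36735 ≈ -82859.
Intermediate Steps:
s(V) = -3/V (s(V) = -6*1/(2*V) = -3/V)
O = 3/5 (O = -3/(-5) = -3*(-1/5) = 3/5 ≈ 0.60000)
-49716/O + 24967/36735 = -49716/3/5 + 24967/36735 = -49716*5/3 + 24967*(1/36735) = -82860 + 24967/36735 = -3043837133/36735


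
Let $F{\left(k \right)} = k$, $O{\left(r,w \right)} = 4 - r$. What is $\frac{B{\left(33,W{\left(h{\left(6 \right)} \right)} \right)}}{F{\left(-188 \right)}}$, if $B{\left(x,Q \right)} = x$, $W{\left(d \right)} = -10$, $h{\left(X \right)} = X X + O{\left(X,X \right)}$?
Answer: $- \frac{33}{188} \approx -0.17553$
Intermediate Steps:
$h{\left(X \right)} = 4 + X^{2} - X$ ($h{\left(X \right)} = X X - \left(-4 + X\right) = X^{2} - \left(-4 + X\right) = 4 + X^{2} - X$)
$\frac{B{\left(33,W{\left(h{\left(6 \right)} \right)} \right)}}{F{\left(-188 \right)}} = \frac{33}{-188} = 33 \left(- \frac{1}{188}\right) = - \frac{33}{188}$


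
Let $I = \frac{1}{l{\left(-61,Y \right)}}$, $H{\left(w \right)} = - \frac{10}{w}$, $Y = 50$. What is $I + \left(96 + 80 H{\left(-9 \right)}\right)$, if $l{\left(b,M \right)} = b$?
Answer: $\frac{101495}{549} \approx 184.87$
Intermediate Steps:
$I = - \frac{1}{61}$ ($I = \frac{1}{-61} = - \frac{1}{61} \approx -0.016393$)
$I + \left(96 + 80 H{\left(-9 \right)}\right) = - \frac{1}{61} + \left(96 + 80 \left(- \frac{10}{-9}\right)\right) = - \frac{1}{61} + \left(96 + 80 \left(\left(-10\right) \left(- \frac{1}{9}\right)\right)\right) = - \frac{1}{61} + \left(96 + 80 \cdot \frac{10}{9}\right) = - \frac{1}{61} + \left(96 + \frac{800}{9}\right) = - \frac{1}{61} + \frac{1664}{9} = \frac{101495}{549}$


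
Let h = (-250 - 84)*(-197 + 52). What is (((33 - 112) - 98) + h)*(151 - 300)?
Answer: -7189697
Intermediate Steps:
h = 48430 (h = -334*(-145) = 48430)
(((33 - 112) - 98) + h)*(151 - 300) = (((33 - 112) - 98) + 48430)*(151 - 300) = ((-79 - 98) + 48430)*(-149) = (-177 + 48430)*(-149) = 48253*(-149) = -7189697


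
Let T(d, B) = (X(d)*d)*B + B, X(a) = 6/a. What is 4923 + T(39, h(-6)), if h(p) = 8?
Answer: 4979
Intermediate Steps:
T(d, B) = 7*B (T(d, B) = ((6/d)*d)*B + B = 6*B + B = 7*B)
4923 + T(39, h(-6)) = 4923 + 7*8 = 4923 + 56 = 4979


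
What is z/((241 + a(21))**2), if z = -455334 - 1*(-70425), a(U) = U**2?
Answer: -384909/465124 ≈ -0.82754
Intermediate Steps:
z = -384909 (z = -455334 + 70425 = -384909)
z/((241 + a(21))**2) = -384909/(241 + 21**2)**2 = -384909/(241 + 441)**2 = -384909/(682**2) = -384909/465124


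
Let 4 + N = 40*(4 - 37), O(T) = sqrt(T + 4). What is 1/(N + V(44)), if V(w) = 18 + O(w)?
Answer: -653/852794 - sqrt(3)/426397 ≈ -0.00076978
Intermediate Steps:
O(T) = sqrt(4 + T)
V(w) = 18 + sqrt(4 + w)
N = -1324 (N = -4 + 40*(4 - 37) = -4 + 40*(-33) = -4 - 1320 = -1324)
1/(N + V(44)) = 1/(-1324 + (18 + sqrt(4 + 44))) = 1/(-1324 + (18 + sqrt(48))) = 1/(-1324 + (18 + 4*sqrt(3))) = 1/(-1306 + 4*sqrt(3))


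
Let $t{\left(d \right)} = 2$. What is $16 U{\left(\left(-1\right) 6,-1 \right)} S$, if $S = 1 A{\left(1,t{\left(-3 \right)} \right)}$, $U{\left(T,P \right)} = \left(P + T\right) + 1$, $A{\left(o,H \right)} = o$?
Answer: $-96$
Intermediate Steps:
$U{\left(T,P \right)} = 1 + P + T$
$S = 1$ ($S = 1 \cdot 1 = 1$)
$16 U{\left(\left(-1\right) 6,-1 \right)} S = 16 \left(1 - 1 - 6\right) 1 = 16 \left(-6\right) 1 = \left(-96\right) 1 = -96$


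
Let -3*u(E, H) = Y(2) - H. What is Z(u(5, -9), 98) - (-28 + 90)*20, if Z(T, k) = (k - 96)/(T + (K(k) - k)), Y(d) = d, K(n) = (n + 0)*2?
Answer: -350914/283 ≈ -1240.0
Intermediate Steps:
K(n) = 2*n (K(n) = n*2 = 2*n)
u(E, H) = -⅔ + H/3 (u(E, H) = -(2 - H)/3 = -⅔ + H/3)
Z(T, k) = (-96 + k)/(T + k) (Z(T, k) = (k - 96)/(T + (2*k - k)) = (-96 + k)/(T + k))
Z(u(5, -9), 98) - (-28 + 90)*20 = (-96 + 98)/((-⅔ + (⅓)*(-9)) + 98) - (-28 + 90)*20 = 2/((-⅔ - 3) + 98) - 62*20 = 2/(-11/3 + 98) - 1*1240 = 2/(283/3) - 1240 = (3/283)*2 - 1240 = 6/283 - 1240 = -350914/283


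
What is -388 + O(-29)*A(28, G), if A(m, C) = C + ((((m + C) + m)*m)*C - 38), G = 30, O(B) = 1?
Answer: 71844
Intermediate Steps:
A(m, C) = -38 + C + C*m*(C + 2*m) (A(m, C) = C + ((((C + m) + m)*m)*C - 38) = C + (((C + 2*m)*m)*C - 38) = C + ((m*(C + 2*m))*C - 38) = C + (C*m*(C + 2*m) - 38) = C + (-38 + C*m*(C + 2*m)) = -38 + C + C*m*(C + 2*m))
-388 + O(-29)*A(28, G) = -388 + 1*(-38 + 30 + 28*30² + 2*30*28²) = -388 + 1*(-38 + 30 + 28*900 + 2*30*784) = -388 + 1*(-38 + 30 + 25200 + 47040) = -388 + 1*72232 = -388 + 72232 = 71844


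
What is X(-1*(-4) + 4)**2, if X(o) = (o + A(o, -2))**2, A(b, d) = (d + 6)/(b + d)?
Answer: 456976/81 ≈ 5641.7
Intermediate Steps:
A(b, d) = (6 + d)/(b + d)
X(o) = (o + 4/(-2 + o))**2 (X(o) = (o + (6 - 2)/(o - 2))**2 = (o + 4/(-2 + o))**2)
X(-1*(-4) + 4)**2 = ((4 + (-1*(-4) + 4)*(-2 + (-1*(-4) + 4)))**2/(-2 + (-1*(-4) + 4))**2)**2 = ((4 + (4 + 4)*(-2 + (4 + 4)))**2/(-2 + (4 + 4))**2)**2 = ((4 + 8*(-2 + 8))**2/(-2 + 8)**2)**2 = ((4 + 8*6)**2/6**2)**2 = ((4 + 48)**2/36)**2 = ((1/36)*52**2)**2 = ((1/36)*2704)**2 = (676/9)**2 = 456976/81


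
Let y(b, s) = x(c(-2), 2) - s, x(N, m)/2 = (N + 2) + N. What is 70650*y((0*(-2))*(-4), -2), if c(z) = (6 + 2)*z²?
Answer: 9467100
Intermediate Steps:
c(z) = 8*z²
x(N, m) = 4 + 4*N (x(N, m) = 2*((N + 2) + N) = 2*((2 + N) + N) = 2*(2 + 2*N) = 4 + 4*N)
y(b, s) = 132 - s (y(b, s) = (4 + 4*(8*(-2)²)) - s = (4 + 4*(8*4)) - s = (4 + 4*32) - s = (4 + 128) - s = 132 - s)
70650*y((0*(-2))*(-4), -2) = 70650*(132 - 1*(-2)) = 70650*(132 + 2) = 70650*134 = 9467100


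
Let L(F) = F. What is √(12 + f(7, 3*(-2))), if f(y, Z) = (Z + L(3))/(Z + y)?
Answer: 3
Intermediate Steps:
f(y, Z) = (3 + Z)/(Z + y) (f(y, Z) = (Z + 3)/(Z + y) = (3 + Z)/(Z + y))
√(12 + f(7, 3*(-2))) = √(12 + (3 + 3*(-2))/(3*(-2) + 7)) = √(12 + (3 - 6)/(-6 + 7)) = √(12 - 3/1) = √(12 + 1*(-3)) = √(12 - 3) = √9 = 3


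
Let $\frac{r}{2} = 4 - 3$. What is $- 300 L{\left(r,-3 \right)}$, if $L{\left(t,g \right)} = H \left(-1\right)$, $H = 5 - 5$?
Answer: $0$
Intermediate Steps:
$H = 0$ ($H = 5 - 5 = 0$)
$r = 2$ ($r = 2 \left(4 - 3\right) = 2 \cdot 1 = 2$)
$L{\left(t,g \right)} = 0$ ($L{\left(t,g \right)} = 0 \left(-1\right) = 0$)
$- 300 L{\left(r,-3 \right)} = \left(-300\right) 0 = 0$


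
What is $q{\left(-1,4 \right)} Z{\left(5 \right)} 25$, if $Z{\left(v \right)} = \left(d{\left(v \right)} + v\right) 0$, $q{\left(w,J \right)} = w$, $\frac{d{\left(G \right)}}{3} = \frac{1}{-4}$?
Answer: $0$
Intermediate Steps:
$d{\left(G \right)} = - \frac{3}{4}$ ($d{\left(G \right)} = \frac{3}{-4} = 3 \left(- \frac{1}{4}\right) = - \frac{3}{4}$)
$Z{\left(v \right)} = 0$ ($Z{\left(v \right)} = \left(- \frac{3}{4} + v\right) 0 = 0$)
$q{\left(-1,4 \right)} Z{\left(5 \right)} 25 = \left(-1\right) 0 \cdot 25 = 0 \cdot 25 = 0$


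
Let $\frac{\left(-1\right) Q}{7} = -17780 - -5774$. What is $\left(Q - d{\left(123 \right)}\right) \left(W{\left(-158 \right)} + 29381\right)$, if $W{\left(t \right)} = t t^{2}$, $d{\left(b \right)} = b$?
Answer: $-328537094589$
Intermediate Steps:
$Q = 84042$ ($Q = - 7 \left(-17780 - -5774\right) = - 7 \left(-17780 + 5774\right) = \left(-7\right) \left(-12006\right) = 84042$)
$W{\left(t \right)} = t^{3}$
$\left(Q - d{\left(123 \right)}\right) \left(W{\left(-158 \right)} + 29381\right) = \left(84042 - 123\right) \left(\left(-158\right)^{3} + 29381\right) = \left(84042 - 123\right) \left(-3944312 + 29381\right) = 83919 \left(-3914931\right) = -328537094589$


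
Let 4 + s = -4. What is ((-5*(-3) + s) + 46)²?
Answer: 2809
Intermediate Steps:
s = -8 (s = -4 - 4 = -8)
((-5*(-3) + s) + 46)² = ((-5*(-3) - 8) + 46)² = ((15 - 8) + 46)² = (7 + 46)² = 53² = 2809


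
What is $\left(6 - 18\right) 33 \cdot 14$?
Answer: $-5544$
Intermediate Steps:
$\left(6 - 18\right) 33 \cdot 14 = \left(-12\right) 33 \cdot 14 = \left(-396\right) 14 = -5544$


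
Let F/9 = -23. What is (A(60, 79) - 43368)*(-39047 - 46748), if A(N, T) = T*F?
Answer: 5123763195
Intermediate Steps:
F = -207 (F = 9*(-23) = -207)
A(N, T) = -207*T (A(N, T) = T*(-207) = -207*T)
(A(60, 79) - 43368)*(-39047 - 46748) = (-207*79 - 43368)*(-39047 - 46748) = (-16353 - 43368)*(-85795) = -59721*(-85795) = 5123763195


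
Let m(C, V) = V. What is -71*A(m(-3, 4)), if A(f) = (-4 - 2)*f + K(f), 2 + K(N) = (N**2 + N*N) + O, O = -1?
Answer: -355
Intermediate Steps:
K(N) = -3 + 2*N**2 (K(N) = -2 + ((N**2 + N*N) - 1) = -2 + ((N**2 + N**2) - 1) = -2 + (2*N**2 - 1) = -2 + (-1 + 2*N**2) = -3 + 2*N**2)
A(f) = -3 - 6*f + 2*f**2 (A(f) = (-4 - 2)*f + (-3 + 2*f**2) = -6*f + (-3 + 2*f**2) = -3 - 6*f + 2*f**2)
-71*A(m(-3, 4)) = -71*(-3 - 6*4 + 2*4**2) = -71*(-3 - 24 + 2*16) = -71*(-3 - 24 + 32) = -71*5 = -355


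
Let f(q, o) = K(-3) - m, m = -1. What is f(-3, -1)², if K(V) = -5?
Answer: 16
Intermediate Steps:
f(q, o) = -4 (f(q, o) = -5 - 1*(-1) = -5 + 1 = -4)
f(-3, -1)² = (-4)² = 16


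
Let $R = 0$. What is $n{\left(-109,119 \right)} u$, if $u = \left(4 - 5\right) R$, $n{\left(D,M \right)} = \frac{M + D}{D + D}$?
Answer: $0$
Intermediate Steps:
$n{\left(D,M \right)} = \frac{D + M}{2 D}$
$u = 0$ ($u = \left(4 - 5\right) 0 = \left(-1\right) 0 = 0$)
$n{\left(-109,119 \right)} u = \frac{-109 + 119}{2 \left(-109\right)} 0 = \frac{1}{2} \left(- \frac{1}{109}\right) 10 \cdot 0 = \left(- \frac{5}{109}\right) 0 = 0$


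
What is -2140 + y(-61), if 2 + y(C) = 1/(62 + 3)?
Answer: -139229/65 ≈ -2142.0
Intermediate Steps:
y(C) = -129/65 (y(C) = -2 + 1/(62 + 3) = -2 + 1/65 = -129/65)
-2140 + y(-61) = -2140 - 129/65 = -139229/65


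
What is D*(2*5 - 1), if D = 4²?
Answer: 144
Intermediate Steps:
D = 16
D*(2*5 - 1) = 16*(2*5 - 1) = 16*(10 - 1) = 16*9 = 144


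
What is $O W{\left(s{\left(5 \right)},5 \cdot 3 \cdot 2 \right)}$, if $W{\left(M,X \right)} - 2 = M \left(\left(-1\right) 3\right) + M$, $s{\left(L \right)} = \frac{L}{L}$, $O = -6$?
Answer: $0$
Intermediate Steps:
$s{\left(L \right)} = 1$
$W{\left(M,X \right)} = 2 - 2 M$ ($W{\left(M,X \right)} = 2 + \left(M \left(\left(-1\right) 3\right) + M\right) = 2 + \left(M \left(-3\right) + M\right) = 2 + \left(- 3 M + M\right) = 2 - 2 M$)
$O W{\left(s{\left(5 \right)},5 \cdot 3 \cdot 2 \right)} = - 6 \left(2 - 2\right) = \left(-6\right) 0 = 0$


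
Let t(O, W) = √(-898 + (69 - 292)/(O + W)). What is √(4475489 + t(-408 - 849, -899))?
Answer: √(106140697124 + 154*I*√21294515)/154 ≈ 2115.5 + 0.0070821*I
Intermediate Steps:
t(O, W) = √(-898 - 223/(O + W))
√(4475489 + t(-408 - 849, -899)) = √(4475489 + √((-223 - 898*(-408 - 849) - 898*(-899))/((-408 - 849) - 899))) = √(4475489 + √((-223 - 898*(-1257) + 807302)/(-1257 - 899))) = √(4475489 + √((-223 + 1128786 + 807302)/(-2156))) = √(4475489 + √(-1/2156*1935865)) = √(4475489 + √(-1935865/2156)) = √(4475489 + I*√21294515/154)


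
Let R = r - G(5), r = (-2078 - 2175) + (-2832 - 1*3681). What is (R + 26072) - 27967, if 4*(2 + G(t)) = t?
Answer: -50641/4 ≈ -12660.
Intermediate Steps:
G(t) = -2 + t/4
r = -10766 (r = -4253 + (-2832 - 3681) = -4253 - 6513 = -10766)
R = -43061/4 (R = -10766 - (-2 + (¼)*5) = -10766 - (-2 + 5/4) = -10766 - 1*(-¾) = -10766 + ¾ = -43061/4 ≈ -10765.)
(R + 26072) - 27967 = (-43061/4 + 26072) - 27967 = 61227/4 - 27967 = -50641/4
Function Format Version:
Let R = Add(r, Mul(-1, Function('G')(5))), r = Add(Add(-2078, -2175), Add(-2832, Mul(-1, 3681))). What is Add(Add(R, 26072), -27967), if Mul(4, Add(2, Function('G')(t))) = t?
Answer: Rational(-50641, 4) ≈ -12660.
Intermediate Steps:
Function('G')(t) = Add(-2, Mul(Rational(1, 4), t))
r = -10766 (r = Add(-4253, Add(-2832, -3681)) = Add(-4253, -6513) = -10766)
R = Rational(-43061, 4) (R = Add(-10766, Mul(-1, Add(-2, Mul(Rational(1, 4), 5)))) = Add(-10766, Mul(-1, Add(-2, Rational(5, 4)))) = Add(-10766, Mul(-1, Rational(-3, 4))) = Add(-10766, Rational(3, 4)) = Rational(-43061, 4) ≈ -10765.)
Add(Add(R, 26072), -27967) = Add(Add(Rational(-43061, 4), 26072), -27967) = Add(Rational(61227, 4), -27967) = Rational(-50641, 4)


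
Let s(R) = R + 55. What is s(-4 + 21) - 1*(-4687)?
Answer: 4759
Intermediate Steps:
s(R) = 55 + R
s(-4 + 21) - 1*(-4687) = (55 + (-4 + 21)) - 1*(-4687) = (55 + 17) + 4687 = 72 + 4687 = 4759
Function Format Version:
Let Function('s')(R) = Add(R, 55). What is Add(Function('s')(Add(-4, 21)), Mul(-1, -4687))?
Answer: 4759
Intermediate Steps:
Function('s')(R) = Add(55, R)
Add(Function('s')(Add(-4, 21)), Mul(-1, -4687)) = Add(Add(55, Add(-4, 21)), Mul(-1, -4687)) = Add(Add(55, 17), 4687) = Add(72, 4687) = 4759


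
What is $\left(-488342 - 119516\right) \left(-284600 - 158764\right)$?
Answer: $269502354312$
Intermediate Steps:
$\left(-488342 - 119516\right) \left(-284600 - 158764\right) = \left(-607858\right) \left(-443364\right) = 269502354312$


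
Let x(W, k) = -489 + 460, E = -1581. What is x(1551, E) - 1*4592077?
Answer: -4592106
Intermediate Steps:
x(W, k) = -29
x(1551, E) - 1*4592077 = -29 - 1*4592077 = -29 - 4592077 = -4592106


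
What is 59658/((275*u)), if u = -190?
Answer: -29829/26125 ≈ -1.1418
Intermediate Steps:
59658/((275*u)) = 59658/((275*(-190))) = 59658/(-52250) = 59658*(-1/52250) = -29829/26125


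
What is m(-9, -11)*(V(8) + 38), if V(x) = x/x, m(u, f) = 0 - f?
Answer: 429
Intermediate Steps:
m(u, f) = -f
V(x) = 1
m(-9, -11)*(V(8) + 38) = (-1*(-11))*(1 + 38) = 11*39 = 429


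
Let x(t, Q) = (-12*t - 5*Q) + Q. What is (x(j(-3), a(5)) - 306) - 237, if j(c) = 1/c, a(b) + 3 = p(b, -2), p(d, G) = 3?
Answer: -539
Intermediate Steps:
a(b) = 0 (a(b) = -3 + 3 = 0)
x(t, Q) = -12*t - 4*Q
(x(j(-3), a(5)) - 306) - 237 = ((-12/(-3) - 4*0) - 306) - 237 = ((-12*(-⅓) + 0) - 306) - 237 = ((4 + 0) - 306) - 237 = (4 - 306) - 237 = -302 - 237 = -539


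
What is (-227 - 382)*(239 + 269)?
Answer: -309372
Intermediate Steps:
(-227 - 382)*(239 + 269) = -609*508 = -309372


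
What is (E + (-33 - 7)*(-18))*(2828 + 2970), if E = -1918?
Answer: -6946004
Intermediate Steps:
(E + (-33 - 7)*(-18))*(2828 + 2970) = (-1918 + (-33 - 7)*(-18))*(2828 + 2970) = (-1918 - 40*(-18))*5798 = (-1918 + 720)*5798 = -1198*5798 = -6946004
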